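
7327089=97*75537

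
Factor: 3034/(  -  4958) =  - 41^1*67^( - 1) = - 41/67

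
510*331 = 168810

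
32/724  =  8/181=0.04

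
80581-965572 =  - 884991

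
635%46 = 37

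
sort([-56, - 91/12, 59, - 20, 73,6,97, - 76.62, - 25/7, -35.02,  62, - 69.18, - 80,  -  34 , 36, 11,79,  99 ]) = [ - 80, - 76.62  ,-69.18, - 56, - 35.02, - 34, - 20,-91/12,-25/7,6, 11,36,59, 62 , 73, 79,97 , 99] 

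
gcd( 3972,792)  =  12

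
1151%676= 475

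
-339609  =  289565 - 629174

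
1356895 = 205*6619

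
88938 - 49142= 39796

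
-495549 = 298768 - 794317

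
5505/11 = 5505/11=500.45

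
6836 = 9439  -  2603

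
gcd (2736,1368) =1368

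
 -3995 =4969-8964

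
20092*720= 14466240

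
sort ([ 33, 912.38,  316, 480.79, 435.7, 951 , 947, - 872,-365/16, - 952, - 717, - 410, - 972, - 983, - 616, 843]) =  [ - 983, - 972, - 952, - 872, - 717, - 616, - 410,-365/16,  33, 316,435.7,480.79, 843,  912.38, 947, 951]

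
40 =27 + 13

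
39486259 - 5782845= 33703414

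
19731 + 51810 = 71541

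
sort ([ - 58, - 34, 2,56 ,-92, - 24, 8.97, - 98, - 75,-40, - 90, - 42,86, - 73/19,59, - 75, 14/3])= [ - 98, - 92 , - 90, - 75, -75, - 58, - 42, - 40, - 34, - 24, - 73/19, 2, 14/3 , 8.97,56, 59,  86]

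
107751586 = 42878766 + 64872820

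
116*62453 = 7244548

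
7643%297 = 218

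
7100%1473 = 1208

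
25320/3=8440 = 8440.00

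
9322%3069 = 115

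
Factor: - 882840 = -2^3*3^1*5^1 * 7^1*1051^1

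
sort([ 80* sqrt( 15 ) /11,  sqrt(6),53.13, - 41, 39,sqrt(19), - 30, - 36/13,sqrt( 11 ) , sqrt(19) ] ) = [ - 41, - 30, - 36/13 , sqrt( 6),sqrt (11),sqrt(19), sqrt(19 ),80*sqrt(15) /11, 39,53.13]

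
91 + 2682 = 2773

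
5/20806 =5/20806 = 0.00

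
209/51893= 209/51893 = 0.00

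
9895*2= 19790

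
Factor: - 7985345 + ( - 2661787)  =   - 2^2*3^1 * 887261^1 =- 10647132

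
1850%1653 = 197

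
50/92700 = 1/1854 = 0.00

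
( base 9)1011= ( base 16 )2e3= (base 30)OJ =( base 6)3231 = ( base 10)739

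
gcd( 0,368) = 368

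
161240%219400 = 161240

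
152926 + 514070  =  666996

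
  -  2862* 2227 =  - 6373674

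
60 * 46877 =2812620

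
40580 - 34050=6530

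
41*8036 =329476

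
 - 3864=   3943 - 7807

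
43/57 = 43/57 =0.75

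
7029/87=2343/29 = 80.79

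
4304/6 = 717+1/3 = 717.33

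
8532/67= 8532/67 = 127.34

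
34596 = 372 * 93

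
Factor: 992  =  2^5*31^1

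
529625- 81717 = 447908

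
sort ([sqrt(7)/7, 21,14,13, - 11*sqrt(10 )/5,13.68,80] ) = [ - 11*sqrt ( 10)/5,sqrt(7 ) /7,13,13.68, 14,21,80 ]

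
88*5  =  440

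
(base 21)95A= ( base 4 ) 333310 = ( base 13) 1b22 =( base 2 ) 111111110100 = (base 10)4084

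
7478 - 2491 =4987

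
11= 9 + 2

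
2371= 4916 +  - 2545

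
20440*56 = 1144640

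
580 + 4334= 4914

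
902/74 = 451/37=12.19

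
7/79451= 7/79451=0.00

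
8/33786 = 4/16893= 0.00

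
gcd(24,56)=8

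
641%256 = 129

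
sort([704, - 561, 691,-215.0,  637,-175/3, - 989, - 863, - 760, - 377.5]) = [ - 989, - 863, - 760,-561,-377.5, - 215.0, - 175/3, 637,691,704]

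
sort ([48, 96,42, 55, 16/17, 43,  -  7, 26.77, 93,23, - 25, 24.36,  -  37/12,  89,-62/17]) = [-25,-7,-62/17,  -  37/12, 16/17,23,24.36,26.77,42, 43, 48,55,  89,93, 96]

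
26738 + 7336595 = 7363333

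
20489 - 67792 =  - 47303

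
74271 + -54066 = 20205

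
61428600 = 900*68254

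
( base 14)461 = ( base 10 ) 869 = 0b1101100101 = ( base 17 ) 302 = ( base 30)st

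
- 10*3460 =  - 34600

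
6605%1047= 323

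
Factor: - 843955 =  -5^1*7^1*24113^1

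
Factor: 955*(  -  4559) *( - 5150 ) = 22422301750 =2^1*5^3*47^1 * 97^1*103^1 * 191^1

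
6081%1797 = 690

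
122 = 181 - 59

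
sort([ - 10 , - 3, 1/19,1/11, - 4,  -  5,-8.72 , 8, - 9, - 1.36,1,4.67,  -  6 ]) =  [ - 10,-9, - 8.72,- 6, - 5, - 4, - 3,-1.36, 1/19,  1/11,  1,4.67,8 ] 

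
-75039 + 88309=13270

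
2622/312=8  +  21/52= 8.40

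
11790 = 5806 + 5984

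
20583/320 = 20583/320 = 64.32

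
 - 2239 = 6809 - 9048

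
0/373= 0 = 0.00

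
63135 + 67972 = 131107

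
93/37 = 93/37 = 2.51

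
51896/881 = 58 + 798/881 = 58.91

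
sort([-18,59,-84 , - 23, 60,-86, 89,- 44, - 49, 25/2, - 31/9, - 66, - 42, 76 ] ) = [- 86, -84, - 66, - 49,-44,-42, - 23,-18, - 31/9, 25/2, 59, 60, 76, 89] 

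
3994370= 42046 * 95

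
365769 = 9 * 40641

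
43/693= 43/693=0.06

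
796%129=22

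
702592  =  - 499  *(-1408 )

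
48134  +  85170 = 133304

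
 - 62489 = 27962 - 90451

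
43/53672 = 43/53672 = 0.00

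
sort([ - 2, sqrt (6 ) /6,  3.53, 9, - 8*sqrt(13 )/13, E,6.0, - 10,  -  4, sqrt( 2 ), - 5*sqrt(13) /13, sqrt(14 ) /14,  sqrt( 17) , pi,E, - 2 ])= [-10, - 4, - 8 * sqrt(13 )/13, - 2, - 2,  -  5 *sqrt( 13)/13, sqrt (14)/14,sqrt( 6)/6, sqrt ( 2 ),E,E, pi,  3.53, sqrt( 17), 6.0, 9]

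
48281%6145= 5266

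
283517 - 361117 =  - 77600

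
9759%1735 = 1084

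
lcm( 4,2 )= 4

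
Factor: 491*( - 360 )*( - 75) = 13257000 = 2^3*3^3 * 5^3*491^1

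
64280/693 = 64280/693 = 92.76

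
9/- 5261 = -9/5261 = - 0.00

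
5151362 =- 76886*( - 67) 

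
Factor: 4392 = 2^3*3^2 * 61^1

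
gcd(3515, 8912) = 1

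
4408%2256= 2152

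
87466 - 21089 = 66377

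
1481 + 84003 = 85484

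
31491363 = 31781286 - 289923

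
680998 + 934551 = 1615549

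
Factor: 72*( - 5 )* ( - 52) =2^5*3^2*5^1*13^1 = 18720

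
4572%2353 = 2219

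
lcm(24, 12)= 24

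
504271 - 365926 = 138345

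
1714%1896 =1714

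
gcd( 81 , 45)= 9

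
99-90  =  9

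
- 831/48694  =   - 1 + 47863/48694 = - 0.02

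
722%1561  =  722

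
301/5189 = 301/5189 = 0.06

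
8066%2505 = 551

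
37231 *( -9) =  - 335079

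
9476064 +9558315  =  19034379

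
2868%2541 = 327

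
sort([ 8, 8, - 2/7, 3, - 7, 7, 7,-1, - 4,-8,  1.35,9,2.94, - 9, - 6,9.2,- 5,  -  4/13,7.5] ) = [ - 9,-8, - 7, - 6 , - 5, - 4,-1, - 4/13, - 2/7,1.35,  2.94 , 3, 7,7,7.5, 8, 8,  9,9.2 ]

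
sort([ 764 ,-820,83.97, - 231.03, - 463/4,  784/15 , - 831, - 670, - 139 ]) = [ - 831, - 820 , - 670, -231.03 , - 139 , - 463/4 , 784/15,  83.97 , 764 ] 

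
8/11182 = 4/5591 = 0.00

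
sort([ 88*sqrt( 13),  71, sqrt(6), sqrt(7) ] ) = [ sqrt( 6), sqrt( 7 ), 71 , 88 * sqrt( 13 ) ] 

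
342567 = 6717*51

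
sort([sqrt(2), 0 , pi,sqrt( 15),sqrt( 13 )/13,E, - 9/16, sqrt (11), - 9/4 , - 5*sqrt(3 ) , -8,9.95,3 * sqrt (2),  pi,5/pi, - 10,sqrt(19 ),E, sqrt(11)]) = [  -  10, - 5*sqrt ( 3), - 8, - 9/4, - 9/16, 0,sqrt( 13)/13,sqrt( 2),5/pi, E,E, pi,pi,sqrt( 11),sqrt ( 11), sqrt( 15), 3  *sqrt(2) , sqrt(19),9.95 ] 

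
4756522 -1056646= 3699876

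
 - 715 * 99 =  - 70785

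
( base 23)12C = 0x24B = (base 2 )1001001011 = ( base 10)587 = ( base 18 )1EB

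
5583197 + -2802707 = 2780490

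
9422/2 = 4711 = 4711.00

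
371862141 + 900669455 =1272531596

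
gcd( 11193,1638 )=273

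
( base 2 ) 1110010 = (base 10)114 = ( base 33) 3f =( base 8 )162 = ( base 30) 3o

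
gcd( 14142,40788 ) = 6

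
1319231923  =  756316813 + 562915110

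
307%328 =307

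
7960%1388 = 1020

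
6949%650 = 449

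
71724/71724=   1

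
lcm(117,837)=10881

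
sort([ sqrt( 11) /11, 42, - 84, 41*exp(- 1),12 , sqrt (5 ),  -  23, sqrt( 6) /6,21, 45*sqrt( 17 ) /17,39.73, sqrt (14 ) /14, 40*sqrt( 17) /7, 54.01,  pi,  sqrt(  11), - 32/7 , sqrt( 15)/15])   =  [ - 84,-23, - 32/7,sqrt( 15 ) /15,sqrt( 14 ) /14 , sqrt(11)/11,  sqrt(6)/6, sqrt ( 5),pi,sqrt( 11) , 45*sqrt ( 17)/17 , 12,  41*exp(-1 ), 21, 40*sqrt( 17)/7,39.73, 42, 54.01 ]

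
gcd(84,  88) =4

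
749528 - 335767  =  413761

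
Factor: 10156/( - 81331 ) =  - 2^2*2539^1*81331^( - 1)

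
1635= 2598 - 963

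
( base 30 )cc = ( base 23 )g4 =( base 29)co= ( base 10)372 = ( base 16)174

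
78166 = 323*242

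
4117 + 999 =5116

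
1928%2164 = 1928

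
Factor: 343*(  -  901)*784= -2^4*7^5*17^1 * 53^1 = -242289712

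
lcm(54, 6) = 54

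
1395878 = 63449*22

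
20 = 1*20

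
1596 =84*19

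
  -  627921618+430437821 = - 197483797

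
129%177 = 129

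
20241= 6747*3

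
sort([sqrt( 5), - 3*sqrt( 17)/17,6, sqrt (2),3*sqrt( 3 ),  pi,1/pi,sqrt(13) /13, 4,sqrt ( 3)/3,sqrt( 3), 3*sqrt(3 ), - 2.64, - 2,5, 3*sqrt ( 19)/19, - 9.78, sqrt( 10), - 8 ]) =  [ - 9.78, - 8, - 2.64, - 2, - 3*sqrt( 17 )/17, sqrt( 13) /13,1/pi, sqrt (3 )/3, 3*sqrt( 19)/19,  sqrt( 2), sqrt ( 3 ), sqrt (5 ),pi, sqrt(10), 4, 5, 3*sqrt( 3 ), 3*sqrt (3),6] 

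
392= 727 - 335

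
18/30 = 3/5 = 0.60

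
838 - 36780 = -35942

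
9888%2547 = 2247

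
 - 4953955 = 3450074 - 8404029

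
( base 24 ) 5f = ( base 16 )87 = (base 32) 47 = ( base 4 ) 2013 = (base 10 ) 135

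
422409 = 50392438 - 49970029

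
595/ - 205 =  - 3 + 4/41 = - 2.90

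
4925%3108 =1817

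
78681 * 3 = 236043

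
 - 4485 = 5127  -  9612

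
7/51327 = 7/51327 = 0.00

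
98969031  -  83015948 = 15953083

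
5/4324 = 5/4324 = 0.00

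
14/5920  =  7/2960 = 0.00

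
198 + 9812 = 10010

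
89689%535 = 344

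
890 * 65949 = 58694610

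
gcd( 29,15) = 1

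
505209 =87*5807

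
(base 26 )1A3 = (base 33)SF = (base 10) 939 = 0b1110101011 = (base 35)qt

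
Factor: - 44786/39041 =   -  2^1*7^2 * 457^1*39041^( - 1 )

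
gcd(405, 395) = 5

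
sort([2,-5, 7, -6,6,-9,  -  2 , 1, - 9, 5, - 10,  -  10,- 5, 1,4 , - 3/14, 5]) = [-10,-10, - 9,-9,- 6, - 5, - 5, - 2,-3/14,1,1, 2,4, 5, 5,6, 7]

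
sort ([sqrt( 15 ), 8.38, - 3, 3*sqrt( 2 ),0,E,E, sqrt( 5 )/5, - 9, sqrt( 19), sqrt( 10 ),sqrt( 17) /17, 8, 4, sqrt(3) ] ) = [ - 9, - 3,0, sqrt(17 )/17, sqrt( 5 )/5, sqrt(3 ),E,E, sqrt(  10 ), sqrt( 15 ),4 , 3*sqrt( 2 ), sqrt( 19 ),8,8.38] 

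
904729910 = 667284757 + 237445153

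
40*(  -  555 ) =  - 22200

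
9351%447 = 411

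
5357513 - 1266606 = 4090907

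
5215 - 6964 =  - 1749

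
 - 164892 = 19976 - 184868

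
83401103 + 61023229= 144424332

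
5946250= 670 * 8875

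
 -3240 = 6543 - 9783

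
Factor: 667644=2^2*3^1*23^1*41^1 * 59^1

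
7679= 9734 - 2055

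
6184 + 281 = 6465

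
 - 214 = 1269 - 1483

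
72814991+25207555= 98022546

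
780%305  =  170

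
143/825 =13/75 = 0.17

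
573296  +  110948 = 684244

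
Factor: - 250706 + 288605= 37899  =  3^2*4211^1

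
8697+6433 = 15130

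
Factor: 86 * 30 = 2580 = 2^2 *3^1*5^1 * 43^1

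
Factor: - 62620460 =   -  2^2*5^1*7^1 *433^1*1033^1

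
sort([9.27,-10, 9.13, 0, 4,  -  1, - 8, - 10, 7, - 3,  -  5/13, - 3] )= [ - 10, - 10 ,- 8, - 3, - 3 , - 1,-5/13, 0, 4, 7,9.13, 9.27] 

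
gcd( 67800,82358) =2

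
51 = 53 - 2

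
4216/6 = 702+2/3= 702.67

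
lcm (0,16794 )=0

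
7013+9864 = 16877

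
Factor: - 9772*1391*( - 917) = 2^2*7^2*13^1*107^1 * 131^1 * 349^1 = 12464645284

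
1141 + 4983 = 6124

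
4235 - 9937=-5702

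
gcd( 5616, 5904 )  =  144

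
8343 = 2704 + 5639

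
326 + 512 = 838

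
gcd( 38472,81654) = 6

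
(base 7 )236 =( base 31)41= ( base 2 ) 1111101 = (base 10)125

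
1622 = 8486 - 6864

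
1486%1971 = 1486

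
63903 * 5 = 319515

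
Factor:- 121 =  - 11^2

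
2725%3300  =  2725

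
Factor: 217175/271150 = 2^ (-1)*7^1*11^( - 1)*29^( - 1)*73^1= 511/638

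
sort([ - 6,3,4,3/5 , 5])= [ - 6, 3/5,3,4, 5]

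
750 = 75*10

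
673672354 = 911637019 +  - 237964665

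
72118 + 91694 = 163812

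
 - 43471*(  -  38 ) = 1651898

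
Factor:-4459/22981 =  - 13^1*67^( - 1)= - 13/67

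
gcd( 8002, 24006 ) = 8002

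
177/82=2+13/82 = 2.16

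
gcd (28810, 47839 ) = 1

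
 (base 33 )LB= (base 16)2c0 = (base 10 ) 704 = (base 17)277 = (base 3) 222002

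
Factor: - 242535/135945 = -851/477 = - 3^(  -  2) * 23^1*37^1 * 53^ (  -  1 ) 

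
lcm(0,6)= 0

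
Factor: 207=3^2 * 23^1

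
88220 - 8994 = 79226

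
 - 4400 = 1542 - 5942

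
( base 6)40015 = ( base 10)5195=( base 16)144b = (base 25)87k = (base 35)48f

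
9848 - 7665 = 2183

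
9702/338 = 4851/169 = 28.70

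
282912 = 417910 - 134998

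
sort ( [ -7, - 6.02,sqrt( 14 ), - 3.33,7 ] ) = [ - 7,-6.02, - 3.33,sqrt( 14), 7] 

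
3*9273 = 27819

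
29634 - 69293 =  - 39659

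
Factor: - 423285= - 3^1*5^1*28219^1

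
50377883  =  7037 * 7159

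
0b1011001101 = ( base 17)283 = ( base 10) 717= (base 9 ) 876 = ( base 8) 1315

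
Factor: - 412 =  - 2^2 * 103^1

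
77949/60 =25983/20  =  1299.15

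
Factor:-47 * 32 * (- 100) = 150400= 2^7 * 5^2*47^1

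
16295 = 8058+8237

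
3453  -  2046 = 1407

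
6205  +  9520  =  15725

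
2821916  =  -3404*(-829)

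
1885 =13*145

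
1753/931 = 1 + 822/931 = 1.88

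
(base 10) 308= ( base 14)180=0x134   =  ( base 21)ee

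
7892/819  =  9  +  521/819 =9.64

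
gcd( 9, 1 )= 1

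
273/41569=273/41569 = 0.01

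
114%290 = 114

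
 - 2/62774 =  - 1/31387 = - 0.00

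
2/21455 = 2/21455 = 0.00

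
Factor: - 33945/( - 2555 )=93/7 = 3^1*7^( - 1)*31^1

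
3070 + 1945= 5015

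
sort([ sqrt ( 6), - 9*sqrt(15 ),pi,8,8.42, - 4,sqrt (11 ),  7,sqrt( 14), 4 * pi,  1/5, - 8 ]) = [ - 9*sqrt( 15 ), - 8, - 4,  1/5, sqrt(6),  pi,sqrt ( 11 ), sqrt(14),7,8, 8.42,4*pi]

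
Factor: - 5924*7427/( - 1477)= 2^2*211^( - 1 )*1061^1*1481^1= 6285364/211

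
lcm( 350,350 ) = 350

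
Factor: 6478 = 2^1*41^1*79^1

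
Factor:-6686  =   - 2^1*3343^1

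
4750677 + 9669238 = 14419915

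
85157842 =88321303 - 3163461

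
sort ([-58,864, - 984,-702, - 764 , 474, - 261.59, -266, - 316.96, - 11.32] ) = [-984,  -  764, - 702, - 316.96, - 266, - 261.59,-58,-11.32, 474, 864]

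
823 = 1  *823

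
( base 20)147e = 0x261a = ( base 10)9754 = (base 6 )113054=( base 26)eb4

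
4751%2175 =401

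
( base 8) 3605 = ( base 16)785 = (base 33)1pb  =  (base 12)1145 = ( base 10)1925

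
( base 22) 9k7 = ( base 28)63f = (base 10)4803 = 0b1001011000011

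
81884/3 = 27294 + 2/3  =  27294.67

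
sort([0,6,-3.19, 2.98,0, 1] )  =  [ - 3.19 , 0 , 0,1,2.98,  6 ]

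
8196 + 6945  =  15141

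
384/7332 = 32/611 = 0.05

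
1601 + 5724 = 7325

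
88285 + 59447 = 147732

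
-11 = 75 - 86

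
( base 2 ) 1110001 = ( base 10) 113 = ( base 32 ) 3h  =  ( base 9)135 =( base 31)3K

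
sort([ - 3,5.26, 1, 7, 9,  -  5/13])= [ - 3, - 5/13, 1,5.26, 7, 9]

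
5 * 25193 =125965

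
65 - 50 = 15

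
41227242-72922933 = -31695691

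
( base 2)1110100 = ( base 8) 164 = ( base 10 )116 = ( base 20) 5g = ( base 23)51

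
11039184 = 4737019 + 6302165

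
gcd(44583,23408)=77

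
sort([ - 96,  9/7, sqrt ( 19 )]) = [ - 96, 9/7, sqrt (19) ] 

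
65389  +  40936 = 106325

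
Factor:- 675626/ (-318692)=337813/159346 =2^( - 1 )*7^1*11^(- 1 )*7243^( - 1)*48259^1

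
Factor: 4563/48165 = 3^2*5^( - 1)*19^ ( - 1) = 9/95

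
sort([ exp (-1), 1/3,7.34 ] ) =[ 1/3 , exp( - 1 ),7.34 ] 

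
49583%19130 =11323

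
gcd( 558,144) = 18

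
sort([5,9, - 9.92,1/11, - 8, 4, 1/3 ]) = [  -  9.92,-8, 1/11, 1/3, 4, 5, 9 ]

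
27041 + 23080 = 50121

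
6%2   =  0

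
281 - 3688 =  - 3407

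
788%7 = 4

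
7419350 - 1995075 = 5424275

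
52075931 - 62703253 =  - 10627322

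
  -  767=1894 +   -  2661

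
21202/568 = 37  +  93/284 = 37.33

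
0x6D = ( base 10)109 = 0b1101101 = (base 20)59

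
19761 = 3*6587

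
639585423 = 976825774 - 337240351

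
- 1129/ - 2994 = 1129/2994 = 0.38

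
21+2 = 23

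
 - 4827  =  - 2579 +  - 2248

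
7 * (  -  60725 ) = -425075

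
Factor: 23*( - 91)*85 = - 5^1  *7^1*13^1*17^1*23^1= - 177905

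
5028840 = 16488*305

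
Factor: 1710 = 2^1 * 3^2 * 5^1*19^1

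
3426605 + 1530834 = 4957439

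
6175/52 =118 + 3/4 = 118.75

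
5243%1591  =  470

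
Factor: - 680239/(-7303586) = 2^(- 1)*7^1*97177^1 * 3651793^ ( - 1 )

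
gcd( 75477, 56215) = 1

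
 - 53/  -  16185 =53/16185 = 0.00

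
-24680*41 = -1011880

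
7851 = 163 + 7688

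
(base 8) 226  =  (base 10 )150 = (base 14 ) aa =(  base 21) 73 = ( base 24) 66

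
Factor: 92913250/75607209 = 2^1*3^( - 3 )*5^3*419^1*887^1*2800267^(-1) 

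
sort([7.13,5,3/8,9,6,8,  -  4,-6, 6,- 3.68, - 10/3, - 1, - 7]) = [  -  7,  -  6, - 4, - 3.68, - 10/3, - 1,3/8,5 , 6 , 6, 7.13 , 8,9 ] 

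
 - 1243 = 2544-3787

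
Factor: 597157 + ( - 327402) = 269755 =5^1*53951^1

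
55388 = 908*61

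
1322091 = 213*6207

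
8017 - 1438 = 6579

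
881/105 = 8+41/105 = 8.39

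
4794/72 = 66  +  7/12=66.58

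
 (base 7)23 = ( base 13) 14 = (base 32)h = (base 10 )17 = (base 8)21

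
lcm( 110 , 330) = 330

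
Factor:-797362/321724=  -2^( - 1)*13^ ( - 1 ) * 23^( - 1)  *269^( - 1)*398681^1 = - 398681/160862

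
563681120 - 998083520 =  - 434402400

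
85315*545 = 46496675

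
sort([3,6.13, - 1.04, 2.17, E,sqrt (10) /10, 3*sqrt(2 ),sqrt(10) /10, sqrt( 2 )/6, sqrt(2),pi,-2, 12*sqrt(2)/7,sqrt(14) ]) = [ - 2,  -  1.04,sqrt(2)/6, sqrt(10)/10, sqrt(10 )/10,sqrt(2 ) , 2.17 , 12*sqrt(2 ) /7, E, 3,  pi,sqrt( 14) , 3*sqrt ( 2 ),  6.13 ]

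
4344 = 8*543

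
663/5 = 663/5 = 132.60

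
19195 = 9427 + 9768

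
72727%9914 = 3329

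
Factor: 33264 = 2^4*3^3 * 7^1 *11^1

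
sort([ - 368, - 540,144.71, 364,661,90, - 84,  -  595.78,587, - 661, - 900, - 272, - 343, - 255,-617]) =[ - 900, - 661, - 617,-595.78, - 540, - 368, - 343, -272, - 255, - 84,90,144.71,364 , 587, 661]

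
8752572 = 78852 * 111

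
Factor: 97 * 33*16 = 51216 = 2^4 * 3^1*11^1 * 97^1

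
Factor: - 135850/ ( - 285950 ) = 7^( - 1)*11^1*  13^1*43^( - 1 ) = 143/301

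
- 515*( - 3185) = 1640275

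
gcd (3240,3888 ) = 648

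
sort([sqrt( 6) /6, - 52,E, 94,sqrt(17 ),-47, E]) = [  -  52, - 47,  sqrt(6 ) /6,E,E, sqrt( 17), 94] 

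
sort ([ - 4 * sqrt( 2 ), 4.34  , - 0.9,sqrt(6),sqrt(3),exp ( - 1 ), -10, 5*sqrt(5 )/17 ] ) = [ - 10, - 4 * sqrt( 2 ), - 0.9,exp(  -  1),5*sqrt( 5)/17,sqrt( 3 ),sqrt( 6), 4.34]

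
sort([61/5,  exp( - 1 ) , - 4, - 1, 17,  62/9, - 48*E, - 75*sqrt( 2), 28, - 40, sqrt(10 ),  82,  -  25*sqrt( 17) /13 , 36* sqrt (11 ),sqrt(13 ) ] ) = [ - 48*E, - 75*sqrt (2 ), - 40, - 25*sqrt (17)/13, - 4, - 1,  exp( - 1 ), sqrt (10),  sqrt ( 13 ),62/9,61/5, 17,28, 82,  36*sqrt(11) ] 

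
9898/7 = 1414 = 1414.00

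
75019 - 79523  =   - 4504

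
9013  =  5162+3851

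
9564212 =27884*343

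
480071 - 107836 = 372235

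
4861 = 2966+1895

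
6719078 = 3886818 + 2832260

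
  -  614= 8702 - 9316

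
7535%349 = 206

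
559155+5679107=6238262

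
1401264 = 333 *4208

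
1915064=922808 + 992256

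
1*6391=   6391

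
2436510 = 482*5055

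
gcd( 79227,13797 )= 9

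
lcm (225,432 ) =10800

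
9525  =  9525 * 1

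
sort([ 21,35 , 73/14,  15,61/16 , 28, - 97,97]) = [ - 97 , 61/16,73/14,15, 21,  28, 35 , 97 ]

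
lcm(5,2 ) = 10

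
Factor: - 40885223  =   - 5987^1*6829^1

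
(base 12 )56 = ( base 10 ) 66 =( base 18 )3c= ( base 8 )102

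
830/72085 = 166/14417 = 0.01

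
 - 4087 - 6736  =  -10823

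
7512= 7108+404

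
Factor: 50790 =2^1 * 3^1* 5^1  *1693^1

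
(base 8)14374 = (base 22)D4G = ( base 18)11d6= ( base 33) 5sr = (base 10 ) 6396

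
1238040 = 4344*285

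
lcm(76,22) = 836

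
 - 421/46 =-421/46 = -9.15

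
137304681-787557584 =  - 650252903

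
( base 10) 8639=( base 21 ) jc8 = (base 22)hif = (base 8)20677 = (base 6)103555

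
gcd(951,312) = 3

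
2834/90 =1417/45  =  31.49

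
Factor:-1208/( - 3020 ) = 2^1*5^( - 1 )= 2/5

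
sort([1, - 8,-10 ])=[-10 , - 8, 1]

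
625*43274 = 27046250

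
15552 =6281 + 9271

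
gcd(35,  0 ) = 35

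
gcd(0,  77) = 77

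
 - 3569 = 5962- 9531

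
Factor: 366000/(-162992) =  - 3^1*5^3*167^( - 1 ) = - 375/167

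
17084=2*8542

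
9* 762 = 6858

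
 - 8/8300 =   -  1 + 2073/2075 = - 0.00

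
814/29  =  28+2/29= 28.07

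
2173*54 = 117342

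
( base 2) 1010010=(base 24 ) 3A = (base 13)64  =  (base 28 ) 2Q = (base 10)82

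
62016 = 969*64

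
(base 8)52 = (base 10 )42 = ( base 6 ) 110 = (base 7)60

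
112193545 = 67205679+44987866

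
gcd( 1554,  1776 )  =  222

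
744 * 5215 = 3879960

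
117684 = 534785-417101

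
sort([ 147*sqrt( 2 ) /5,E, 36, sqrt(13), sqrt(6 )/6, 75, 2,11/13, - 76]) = [ - 76, sqrt( 6)/6, 11/13, 2, E, sqrt(13 ),36 , 147*sqrt(  2 ) /5, 75 ]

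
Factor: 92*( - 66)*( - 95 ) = 2^3*3^1*5^1*11^1*19^1*23^1=576840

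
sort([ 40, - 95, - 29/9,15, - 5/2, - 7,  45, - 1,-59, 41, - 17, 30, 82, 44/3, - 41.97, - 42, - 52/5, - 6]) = [ - 95, - 59, - 42, - 41.97, - 17,  -  52/5,-7, -6, - 29/9,  -  5/2, - 1, 44/3,15, 30,  40, 41,45, 82]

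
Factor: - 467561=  - 307^1*1523^1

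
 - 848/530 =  - 8/5 = - 1.60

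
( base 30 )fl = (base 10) 471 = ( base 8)727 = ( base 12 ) 333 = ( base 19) 15F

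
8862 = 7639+1223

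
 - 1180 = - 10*118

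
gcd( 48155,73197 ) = 1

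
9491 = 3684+5807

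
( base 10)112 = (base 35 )37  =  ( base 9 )134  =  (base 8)160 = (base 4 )1300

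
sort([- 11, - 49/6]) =[ - 11,-49/6] 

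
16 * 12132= 194112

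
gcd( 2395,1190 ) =5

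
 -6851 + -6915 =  - 13766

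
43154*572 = 24684088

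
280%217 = 63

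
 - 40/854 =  - 20/427 = -  0.05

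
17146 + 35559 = 52705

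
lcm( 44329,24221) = 2349437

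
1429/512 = 2 + 405/512 = 2.79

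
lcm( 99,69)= 2277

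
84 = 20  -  -64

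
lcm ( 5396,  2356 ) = 167276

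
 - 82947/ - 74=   1120 + 67/74= 1120.91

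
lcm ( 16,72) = 144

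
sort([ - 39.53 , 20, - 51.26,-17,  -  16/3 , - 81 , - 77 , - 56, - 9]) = [ - 81, - 77,-56 ,-51.26, - 39.53, -17, - 9 , - 16/3, 20]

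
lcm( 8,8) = 8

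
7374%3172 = 1030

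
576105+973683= 1549788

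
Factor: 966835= 5^1 * 193367^1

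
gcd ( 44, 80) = 4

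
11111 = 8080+3031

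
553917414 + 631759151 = 1185676565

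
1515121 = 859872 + 655249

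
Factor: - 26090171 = - 26090171^1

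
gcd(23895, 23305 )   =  295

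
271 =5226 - 4955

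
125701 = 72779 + 52922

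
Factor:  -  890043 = -3^1* 7^1*11^1*3853^1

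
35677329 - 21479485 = 14197844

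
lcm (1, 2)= 2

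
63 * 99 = 6237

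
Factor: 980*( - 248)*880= -213875200  =  -2^9*5^2*7^2*11^1 * 31^1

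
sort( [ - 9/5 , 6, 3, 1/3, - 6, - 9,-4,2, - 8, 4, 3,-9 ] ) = [-9,-9, - 8, -6, - 4, - 9/5, 1/3, 2,3,3, 4,6]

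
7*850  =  5950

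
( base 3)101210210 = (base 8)17306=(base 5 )223003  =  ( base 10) 7878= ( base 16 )1ec6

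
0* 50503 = 0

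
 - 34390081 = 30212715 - 64602796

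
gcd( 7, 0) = 7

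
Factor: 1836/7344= 2^( - 2) = 1/4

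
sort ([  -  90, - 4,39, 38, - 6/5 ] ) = [ - 90, - 4,-6/5,38 , 39 ]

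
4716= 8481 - 3765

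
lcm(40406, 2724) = 242436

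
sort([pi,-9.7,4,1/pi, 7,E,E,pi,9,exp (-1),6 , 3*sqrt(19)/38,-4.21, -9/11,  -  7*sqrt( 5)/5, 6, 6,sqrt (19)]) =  [ -9.7,-4.21, -7 * sqrt( 5)/5,-9/11, 1/pi, 3*sqrt(19)/38,exp (- 1 ),E,E, pi, pi,4,  sqrt (19), 6, 6 , 6,7, 9 ] 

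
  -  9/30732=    - 3/10244= - 0.00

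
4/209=4/209 = 0.02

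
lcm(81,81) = 81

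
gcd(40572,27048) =13524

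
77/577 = 77/577=0.13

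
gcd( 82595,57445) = 5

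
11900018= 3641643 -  - 8258375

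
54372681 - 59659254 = -5286573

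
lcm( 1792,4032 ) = 16128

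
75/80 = 15/16 = 0.94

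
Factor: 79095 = 3^1*5^1*5273^1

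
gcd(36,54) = 18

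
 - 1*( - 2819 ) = 2819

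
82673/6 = 82673/6 = 13778.83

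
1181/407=1181/407 = 2.90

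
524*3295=1726580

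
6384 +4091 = 10475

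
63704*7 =445928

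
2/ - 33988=  -  1/16994 = -0.00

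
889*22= 19558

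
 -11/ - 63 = 11/63=0.17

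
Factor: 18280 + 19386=2^1*37^1 * 509^1 = 37666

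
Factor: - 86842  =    -  2^1*7^1*6203^1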